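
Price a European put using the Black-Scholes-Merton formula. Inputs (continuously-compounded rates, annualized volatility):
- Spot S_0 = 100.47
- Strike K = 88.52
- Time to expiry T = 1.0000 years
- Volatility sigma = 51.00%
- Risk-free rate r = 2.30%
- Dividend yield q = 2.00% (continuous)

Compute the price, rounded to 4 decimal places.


d1 = (ln(S/K) + (r - q + 0.5*sigma^2) * T) / (sigma * sqrt(T)) = 0.50917777
d2 = d1 - sigma * sqrt(T) = -0.00082223
exp(-rT) = 0.97726248; exp(-qT) = 0.98019867
P = K * exp(-rT) * N(-d2) - S_0 * exp(-qT) * N(-d1)
N(-d1) = 0.30531381; N(-d2) = 0.50032802
P = 88.5200 * 0.97726248 * 0.50032802 - 100.4700 * 0.98019867 * 0.30531381 = 13.2145

Answer: Price = 13.2145


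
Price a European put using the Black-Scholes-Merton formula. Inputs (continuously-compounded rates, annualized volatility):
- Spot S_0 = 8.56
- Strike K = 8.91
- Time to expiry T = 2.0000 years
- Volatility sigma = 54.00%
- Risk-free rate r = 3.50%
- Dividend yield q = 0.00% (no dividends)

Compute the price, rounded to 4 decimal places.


d1 = (ln(S/K) + (r - q + 0.5*sigma^2) * T) / (sigma * sqrt(T)) = 0.42102440
d2 = d1 - sigma * sqrt(T) = -0.34265092
exp(-rT) = 0.93239382; exp(-qT) = 1.00000000
P = K * exp(-rT) * N(-d2) - S_0 * exp(-qT) * N(-d1)
N(-d1) = 0.33686863; N(-d2) = 0.63406945
P = 8.9100 * 0.93239382 * 0.63406945 - 8.5600 * 1.00000000 * 0.33686863 = 2.3840

Answer: Price = 2.3840


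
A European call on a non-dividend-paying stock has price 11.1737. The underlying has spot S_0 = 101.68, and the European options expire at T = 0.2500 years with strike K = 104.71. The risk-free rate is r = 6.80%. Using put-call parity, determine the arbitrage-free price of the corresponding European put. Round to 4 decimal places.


Put-call parity: C - P = S_0 * exp(-qT) - K * exp(-rT).
S_0 * exp(-qT) = 101.6800 * 1.00000000 = 101.68000000
K * exp(-rT) = 104.7100 * 0.98314368 = 102.94497522
P = C - S*exp(-qT) + K*exp(-rT)
P = 11.1737 - 101.68000000 + 102.94497522 = 12.4387

Answer: Put price = 12.4387


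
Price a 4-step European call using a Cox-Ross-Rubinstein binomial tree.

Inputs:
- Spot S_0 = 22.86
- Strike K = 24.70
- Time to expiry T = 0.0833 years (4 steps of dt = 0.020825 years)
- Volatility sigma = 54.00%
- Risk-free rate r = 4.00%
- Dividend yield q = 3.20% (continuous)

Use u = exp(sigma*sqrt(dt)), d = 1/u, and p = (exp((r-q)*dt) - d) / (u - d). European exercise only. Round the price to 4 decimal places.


dt = T/N = 0.020825
u = exp(sigma*sqrt(dt)) = 1.081043; d = 1/u = 0.925032
p = (exp((r-q)*dt) - d) / (u - d) = 0.481596
Discount per step: exp(-r*dt) = 0.999167
Stock lattice S(k, i) with i counting down-moves:
  k=0: S(0,0) = 22.8600
  k=1: S(1,0) = 24.7127; S(1,1) = 21.1462
  k=2: S(2,0) = 26.7155; S(2,1) = 22.8600; S(2,2) = 19.5610
  k=3: S(3,0) = 28.8806; S(3,1) = 24.7127; S(3,2) = 21.1462; S(3,3) = 18.0945
  k=4: S(4,0) = 31.2211; S(4,1) = 26.7155; S(4,2) = 22.8600; S(4,3) = 19.5610; S(4,4) = 16.7380
Terminal payoffs V(N, i) = max(S_T - K, 0):
  V(4,0) = 6.521140; V(4,1) = 2.015450; V(4,2) = 0.000000; V(4,3) = 0.000000; V(4,4) = 0.000000
Backward induction: V(k, i) = exp(-r*dt) * [p * V(k+1, i) + (1-p) * V(k+1, i+1)].
  V(3,0) = exp(-r*dt) * [p*6.521140 + (1-p)*2.015450] = 4.181888
  V(3,1) = exp(-r*dt) * [p*2.015450 + (1-p)*0.000000] = 0.969825
  V(3,2) = exp(-r*dt) * [p*0.000000 + (1-p)*0.000000] = 0.000000
  V(3,3) = exp(-r*dt) * [p*0.000000 + (1-p)*0.000000] = 0.000000
  V(2,0) = exp(-r*dt) * [p*4.181888 + (1-p)*0.969825] = 2.514647
  V(2,1) = exp(-r*dt) * [p*0.969825 + (1-p)*0.000000] = 0.466675
  V(2,2) = exp(-r*dt) * [p*0.000000 + (1-p)*0.000000] = 0.000000
  V(1,0) = exp(-r*dt) * [p*2.514647 + (1-p)*0.466675] = 1.451760
  V(1,1) = exp(-r*dt) * [p*0.466675 + (1-p)*0.000000] = 0.224562
  V(0,0) = exp(-r*dt) * [p*1.451760 + (1-p)*0.224562] = 0.814897

Answer: Price = V(0,0) = 0.8149


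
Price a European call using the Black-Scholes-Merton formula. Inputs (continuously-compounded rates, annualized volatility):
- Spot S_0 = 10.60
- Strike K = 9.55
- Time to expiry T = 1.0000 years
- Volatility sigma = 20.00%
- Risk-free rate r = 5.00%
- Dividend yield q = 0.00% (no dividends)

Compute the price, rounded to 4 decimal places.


d1 = (ln(S/K) + (r - q + 0.5*sigma^2) * T) / (sigma * sqrt(T)) = 0.87156423
d2 = d1 - sigma * sqrt(T) = 0.67156423
exp(-rT) = 0.95122942; exp(-qT) = 1.00000000
C = S_0 * exp(-qT) * N(d1) - K * exp(-rT) * N(d2)
N(d1) = 0.80827693; N(d2) = 0.74906942
C = 10.6000 * 1.00000000 * 0.80827693 - 9.5500 * 0.95122942 * 0.74906942 = 1.7630

Answer: Price = 1.7630


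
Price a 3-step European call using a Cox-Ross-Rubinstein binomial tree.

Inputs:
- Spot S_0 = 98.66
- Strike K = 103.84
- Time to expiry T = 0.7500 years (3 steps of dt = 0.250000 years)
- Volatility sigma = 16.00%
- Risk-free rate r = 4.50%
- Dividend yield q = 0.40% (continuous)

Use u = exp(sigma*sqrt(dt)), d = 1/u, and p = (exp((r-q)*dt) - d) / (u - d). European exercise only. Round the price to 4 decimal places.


dt = T/N = 0.250000
u = exp(sigma*sqrt(dt)) = 1.083287; d = 1/u = 0.923116
p = (exp((r-q)*dt) - d) / (u - d) = 0.544334
Discount per step: exp(-r*dt) = 0.988813
Stock lattice S(k, i) with i counting down-moves:
  k=0: S(0,0) = 98.6600
  k=1: S(1,0) = 106.8771; S(1,1) = 91.0747
  k=2: S(2,0) = 115.7786; S(2,1) = 98.6600; S(2,2) = 84.0725
  k=3: S(3,0) = 125.4214; S(3,1) = 106.8771; S(3,2) = 91.0747; S(3,3) = 77.6087
Terminal payoffs V(N, i) = max(S_T - K, 0):
  V(3,0) = 21.581441; V(3,1) = 3.037102; V(3,2) = 0.000000; V(3,3) = 0.000000
Backward induction: V(k, i) = exp(-r*dt) * [p * V(k+1, i) + (1-p) * V(k+1, i+1)].
  V(2,0) = exp(-r*dt) * [p*21.581441 + (1-p)*3.037102] = 12.984515
  V(2,1) = exp(-r*dt) * [p*3.037102 + (1-p)*0.000000] = 1.634704
  V(2,2) = exp(-r*dt) * [p*0.000000 + (1-p)*0.000000] = 0.000000
  V(1,0) = exp(-r*dt) * [p*12.984515 + (1-p)*1.634704] = 7.725390
  V(1,1) = exp(-r*dt) * [p*1.634704 + (1-p)*0.000000] = 0.879870
  V(0,0) = exp(-r*dt) * [p*7.725390 + (1-p)*0.879870] = 4.554591

Answer: Price = V(0,0) = 4.5546


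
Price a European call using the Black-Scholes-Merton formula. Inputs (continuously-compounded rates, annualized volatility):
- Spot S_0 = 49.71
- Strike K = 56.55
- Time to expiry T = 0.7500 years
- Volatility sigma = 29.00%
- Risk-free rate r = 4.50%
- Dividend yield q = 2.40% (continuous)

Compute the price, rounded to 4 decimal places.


Answer: Price = 2.7591

Derivation:
d1 = (ln(S/K) + (r - q + 0.5*sigma^2) * T) / (sigma * sqrt(T)) = -0.32503459
d2 = d1 - sigma * sqrt(T) = -0.57618196
exp(-rT) = 0.96681318; exp(-qT) = 0.98216103
C = S_0 * exp(-qT) * N(d1) - K * exp(-rT) * N(d2)
N(d1) = 0.37257744; N(d2) = 0.28224610
C = 49.7100 * 0.98216103 * 0.37257744 - 56.5500 * 0.96681318 * 0.28224610 = 2.7591


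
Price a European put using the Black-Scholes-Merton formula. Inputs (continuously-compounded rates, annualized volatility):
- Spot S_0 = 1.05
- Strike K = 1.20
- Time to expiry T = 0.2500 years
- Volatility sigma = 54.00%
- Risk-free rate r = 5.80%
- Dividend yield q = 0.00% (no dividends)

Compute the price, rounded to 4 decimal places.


Answer: Price = 0.1976

Derivation:
d1 = (ln(S/K) + (r - q + 0.5*sigma^2) * T) / (sigma * sqrt(T)) = -0.30585701
d2 = d1 - sigma * sqrt(T) = -0.57585701
exp(-rT) = 0.98560462; exp(-qT) = 1.00000000
P = K * exp(-rT) * N(-d2) - S_0 * exp(-qT) * N(-d1)
N(-d1) = 0.62014324; N(-d2) = 0.71764408
P = 1.2000 * 0.98560462 * 0.71764408 - 1.0500 * 1.00000000 * 0.62014324 = 0.1976


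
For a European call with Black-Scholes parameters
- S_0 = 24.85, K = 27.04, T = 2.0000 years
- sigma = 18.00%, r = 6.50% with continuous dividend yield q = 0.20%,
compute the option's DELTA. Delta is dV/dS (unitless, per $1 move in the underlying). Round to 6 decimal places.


Answer: Delta = 0.611818

Derivation:
d1 = 0.2904657218; d2 = 0.0359072806
phi(d1) = 0.3824628705; exp(-qT) = 0.9960079893; exp(-rT) = 0.8780954309
N(d1) = 0.6142700145
Delta = exp(-qT) * N(d1) = 0.9960079893 * 0.6142700145 = 0.611818


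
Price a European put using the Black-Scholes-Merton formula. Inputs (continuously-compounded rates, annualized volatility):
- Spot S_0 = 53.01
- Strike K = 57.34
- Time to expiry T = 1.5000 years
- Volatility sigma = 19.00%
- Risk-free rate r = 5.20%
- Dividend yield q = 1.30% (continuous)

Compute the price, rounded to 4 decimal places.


Answer: Price = 5.4074

Derivation:
d1 = (ln(S/K) + (r - q + 0.5*sigma^2) * T) / (sigma * sqrt(T)) = 0.03032689
d2 = d1 - sigma * sqrt(T) = -0.20237463
exp(-rT) = 0.92496443; exp(-qT) = 0.98068890
P = K * exp(-rT) * N(-d2) - S_0 * exp(-qT) * N(-d1)
N(-d1) = 0.48790317; N(-d2) = 0.58018807
P = 57.3400 * 0.92496443 * 0.58018807 - 53.0100 * 0.98068890 * 0.48790317 = 5.4074


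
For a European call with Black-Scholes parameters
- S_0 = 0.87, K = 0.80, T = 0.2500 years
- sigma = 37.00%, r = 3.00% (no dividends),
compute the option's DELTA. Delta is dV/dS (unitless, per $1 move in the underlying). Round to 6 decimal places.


d1 = 0.5864539675; d2 = 0.4014539675
phi(d1) = 0.3359131411; exp(-qT) = 1.0000000000; exp(-rT) = 0.9925280548
N(d1) = 0.7212147565
Delta = exp(-qT) * N(d1) = 1.0000000000 * 0.7212147565 = 0.721215

Answer: Delta = 0.721215


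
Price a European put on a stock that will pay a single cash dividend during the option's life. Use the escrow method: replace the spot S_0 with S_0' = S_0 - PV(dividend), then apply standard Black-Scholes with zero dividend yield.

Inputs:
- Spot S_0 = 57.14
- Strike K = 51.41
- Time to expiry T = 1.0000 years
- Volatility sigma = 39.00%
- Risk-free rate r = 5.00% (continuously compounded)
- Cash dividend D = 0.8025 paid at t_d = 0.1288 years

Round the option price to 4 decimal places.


Answer: Price = 4.9387

Derivation:
PV(D) = D * exp(-r * t_d) = 0.8025 * 0.99358069 = 0.79734851
S_0' = S_0 - PV(D) = 57.1400 - 0.79734851 = 56.34265149
d1 = (ln(S_0'/K) + (r + sigma^2/2)*T) / (sigma*sqrt(T)) = 0.55812594
d2 = d1 - sigma*sqrt(T) = 0.16812594
exp(-rT) = 0.95122942
N(-d1) = 0.28837919; N(-d2) = 0.43324210
P = K * exp(-rT) * N(-d2) - S_0' * N(-d1) = 51.4100 * 0.95122942 * 0.43324210 - 56.34265149 * 0.28837919 = 4.9387


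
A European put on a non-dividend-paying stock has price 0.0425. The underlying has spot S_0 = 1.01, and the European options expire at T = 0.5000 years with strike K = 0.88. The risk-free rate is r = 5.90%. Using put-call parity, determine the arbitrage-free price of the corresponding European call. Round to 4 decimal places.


Put-call parity: C - P = S_0 * exp(-qT) - K * exp(-rT).
S_0 * exp(-qT) = 1.0100 * 1.00000000 = 1.01000000
K * exp(-rT) = 0.8800 * 0.97093088 = 0.85441917
C = P + S*exp(-qT) - K*exp(-rT)
C = 0.0425 + 1.01000000 - 0.85441917 = 0.1981

Answer: Call price = 0.1981


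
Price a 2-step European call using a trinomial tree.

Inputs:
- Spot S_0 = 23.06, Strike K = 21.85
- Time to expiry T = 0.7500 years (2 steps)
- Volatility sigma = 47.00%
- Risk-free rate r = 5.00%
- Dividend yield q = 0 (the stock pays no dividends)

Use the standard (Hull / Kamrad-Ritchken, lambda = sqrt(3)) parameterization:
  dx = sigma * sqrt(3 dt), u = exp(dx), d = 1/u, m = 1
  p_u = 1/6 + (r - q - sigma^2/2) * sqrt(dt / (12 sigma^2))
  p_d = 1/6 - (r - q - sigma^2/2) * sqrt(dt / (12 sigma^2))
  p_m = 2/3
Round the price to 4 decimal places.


dt = T/N = 0.375000; dx = sigma*sqrt(3*dt) = 0.498510
u = exp(dx) = 1.646267; d = 1/u = 0.607435
p_u = 0.143930, p_m = 0.666667, p_d = 0.189403
Discount per step: exp(-r*dt) = 0.981425
Stock lattice S(k, j) with j the centered position index:
  k=0: S(0,+0) = 23.0600
  k=1: S(1,-1) = 14.0074; S(1,+0) = 23.0600; S(1,+1) = 37.9629
  k=2: S(2,-2) = 8.5086; S(2,-1) = 14.0074; S(2,+0) = 23.0600; S(2,+1) = 37.9629; S(2,+2) = 62.4971
Terminal payoffs V(N, j) = max(S_T - K, 0):
  V(2,-2) = 0.000000; V(2,-1) = 0.000000; V(2,+0) = 1.210000; V(2,+1) = 16.112916; V(2,+2) = 40.647095
Backward induction: V(k, j) = exp(-r*dt) * [p_u * V(k+1, j+1) + p_m * V(k+1, j) + p_d * V(k+1, j-1)]
  V(1,-1) = exp(-r*dt) * [p_u*1.210000 + p_m*0.000000 + p_d*0.000000] = 0.170921
  V(1,+0) = exp(-r*dt) * [p_u*16.112916 + p_m*1.210000 + p_d*0.000000] = 3.067739
  V(1,+1) = exp(-r*dt) * [p_u*40.647095 + p_m*16.112916 + p_d*1.210000] = 16.509002
  V(0,+0) = exp(-r*dt) * [p_u*16.509002 + p_m*3.067739 + p_d*0.170921] = 4.370947

Answer: Price = V(0,0) = 4.3709


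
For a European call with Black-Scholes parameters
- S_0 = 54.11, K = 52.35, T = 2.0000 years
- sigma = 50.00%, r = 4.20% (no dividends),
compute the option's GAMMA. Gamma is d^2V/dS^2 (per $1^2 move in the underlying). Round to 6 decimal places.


d1 = 0.5191112348; d2 = -0.1879955464
phi(d1) = 0.3486534708; exp(-qT) = 1.0000000000; exp(-rT) = 0.9194312561
Gamma = exp(-qT) * phi(d1) / (S * sigma * sqrt(T)) = 1.0000000000 * 0.3486534708 / (54.1100 * 0.5000 * 1.4142135624) = 0.009112

Answer: Gamma = 0.009112


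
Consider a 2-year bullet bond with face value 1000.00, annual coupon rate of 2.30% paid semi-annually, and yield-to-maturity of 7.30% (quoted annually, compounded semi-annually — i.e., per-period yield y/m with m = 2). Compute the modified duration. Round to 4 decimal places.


Coupon per period c = face * coupon_rate / m = 11.500000
Periods per year m = 2; per-period yield y/m = 0.036500
Number of cashflows N = 4
Cashflows (t years, CF_t, discount factor 1/(1+y/m)^(m*t), PV):
  t = 0.5000: CF_t = 11.500000, DF = 0.964785, PV = 11.095031
  t = 1.0000: CF_t = 11.500000, DF = 0.930811, PV = 10.704324
  t = 1.5000: CF_t = 11.500000, DF = 0.898033, PV = 10.327374
  t = 2.0000: CF_t = 1011.500000, DF = 0.866409, PV = 876.372339
Price P = sum_t PV_t = 908.499068
First compute Macaulay numerator sum_t t * PV_t:
  t * PV_t at t = 0.5000: 5.547516
  t * PV_t at t = 1.0000: 10.704324
  t * PV_t at t = 1.5000: 15.491062
  t * PV_t at t = 2.0000: 1752.744678
Macaulay duration D = 1784.487579 / 908.499068 = 1.964215
Modified duration = D / (1 + y/m) = 1.964215 / (1 + 0.036500) = 1.895046

Answer: Modified duration = 1.8950


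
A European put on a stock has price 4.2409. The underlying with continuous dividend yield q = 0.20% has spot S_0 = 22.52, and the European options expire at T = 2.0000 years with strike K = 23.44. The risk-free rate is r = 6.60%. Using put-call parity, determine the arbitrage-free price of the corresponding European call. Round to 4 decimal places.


Answer: Call price = 6.1296

Derivation:
Put-call parity: C - P = S_0 * exp(-qT) - K * exp(-rT).
S_0 * exp(-qT) = 22.5200 * 0.99600799 = 22.43009992
K * exp(-rT) = 23.4400 * 0.87634100 = 20.54143292
C = P + S*exp(-qT) - K*exp(-rT)
C = 4.2409 + 22.43009992 - 20.54143292 = 6.1296


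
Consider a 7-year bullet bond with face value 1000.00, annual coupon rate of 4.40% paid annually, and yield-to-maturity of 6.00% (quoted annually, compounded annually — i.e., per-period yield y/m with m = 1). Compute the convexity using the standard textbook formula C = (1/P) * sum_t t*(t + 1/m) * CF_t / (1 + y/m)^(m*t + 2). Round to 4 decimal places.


Coupon per period c = face * coupon_rate / m = 44.000000
Periods per year m = 1; per-period yield y/m = 0.060000
Number of cashflows N = 7
Cashflows (t years, CF_t, discount factor 1/(1+y/m)^(m*t), PV):
  t = 1.0000: CF_t = 44.000000, DF = 0.943396, PV = 41.509434
  t = 2.0000: CF_t = 44.000000, DF = 0.889996, PV = 39.159843
  t = 3.0000: CF_t = 44.000000, DF = 0.839619, PV = 36.943248
  t = 4.0000: CF_t = 44.000000, DF = 0.792094, PV = 34.852121
  t = 5.0000: CF_t = 44.000000, DF = 0.747258, PV = 32.879360
  t = 6.0000: CF_t = 44.000000, DF = 0.704961, PV = 31.018264
  t = 7.0000: CF_t = 1044.000000, DF = 0.665057, PV = 694.319627
Price P = sum_t PV_t = 910.681897
Convexity numerator sum_t t*(t + 1/m) * CF_t / (1+y/m)^(m*t + 2):
  t = 1.0000: term = 73.886497
  t = 2.0000: term = 209.112727
  t = 3.0000: term = 394.552315
  t = 4.0000: term = 620.365276
  t = 5.0000: term = 877.875390
  t = 6.0000: term = 1159.458062
  t = 7.0000: term = 34604.751772
Convexity = (1/P) * sum = 37940.002039 / 910.681897 = 41.661092

Answer: Convexity = 41.6611


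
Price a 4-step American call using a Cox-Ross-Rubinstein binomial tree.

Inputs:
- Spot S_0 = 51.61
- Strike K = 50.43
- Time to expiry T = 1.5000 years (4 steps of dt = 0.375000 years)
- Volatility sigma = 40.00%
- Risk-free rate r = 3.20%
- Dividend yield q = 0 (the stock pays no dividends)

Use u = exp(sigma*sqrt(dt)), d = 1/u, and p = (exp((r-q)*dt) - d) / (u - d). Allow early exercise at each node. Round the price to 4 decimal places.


Answer: Price = V(0,0) = 11.1297

Derivation:
dt = T/N = 0.375000
u = exp(sigma*sqrt(dt)) = 1.277556; d = 1/u = 0.782744
p = (exp((r-q)*dt) - d) / (u - d) = 0.463465
Discount per step: exp(-r*dt) = 0.988072
Stock lattice S(k, i) with i counting down-moves:
  k=0: S(0,0) = 51.6100
  k=1: S(1,0) = 65.9347; S(1,1) = 40.3974
  k=2: S(2,0) = 84.2352; S(2,1) = 51.6100; S(2,2) = 31.6209
  k=3: S(3,0) = 107.6153; S(3,1) = 65.9347; S(3,2) = 40.3974; S(3,3) = 24.7511
  k=4: S(4,0) = 137.4845; S(4,1) = 84.2352; S(4,2) = 51.6100; S(4,3) = 31.6209; S(4,4) = 19.3738
Terminal payoffs V(N, i) = max(S_T - K, 0):
  V(4,0) = 87.054523; V(4,1) = 33.805243; V(4,2) = 1.180000; V(4,3) = 0.000000; V(4,4) = 0.000000
Backward induction: V(k, i) = exp(-r*dt) * [p * V(k+1, i) + (1-p) * V(k+1, i+1)]; then take max(V_cont, immediate exercise) for American.
  V(3,0) = exp(-r*dt) * [p*87.054523 + (1-p)*33.805243] = 57.786794; exercise = 57.185251; V(3,0) = max -> 57.786794
  V(3,1) = exp(-r*dt) * [p*33.805243 + (1-p)*1.180000] = 16.106215; exercise = 15.504672; V(3,1) = max -> 16.106215
  V(3,2) = exp(-r*dt) * [p*1.180000 + (1-p)*0.000000] = 0.540365; exercise = 0.000000; V(3,2) = max -> 0.540365
  V(3,3) = exp(-r*dt) * [p*0.000000 + (1-p)*0.000000] = 0.000000; exercise = 0.000000; V(3,3) = max -> 0.000000
  V(2,0) = exp(-r*dt) * [p*57.786794 + (1-p)*16.106215] = 35.001155; exercise = 33.805243; V(2,0) = max -> 35.001155
  V(2,1) = exp(-r*dt) * [p*16.106215 + (1-p)*0.540365] = 7.662091; exercise = 1.180000; V(2,1) = max -> 7.662091
  V(2,2) = exp(-r*dt) * [p*0.540365 + (1-p)*0.000000] = 0.247453; exercise = 0.000000; V(2,2) = max -> 0.247453
  V(1,0) = exp(-r*dt) * [p*35.001155 + (1-p)*7.662091] = 20.090251; exercise = 15.504672; V(1,0) = max -> 20.090251
  V(1,1) = exp(-r*dt) * [p*7.662091 + (1-p)*0.247453] = 3.639935; exercise = 0.000000; V(1,1) = max -> 3.639935
  V(0,0) = exp(-r*dt) * [p*20.090251 + (1-p)*3.639935] = 11.129717; exercise = 1.180000; V(0,0) = max -> 11.129717


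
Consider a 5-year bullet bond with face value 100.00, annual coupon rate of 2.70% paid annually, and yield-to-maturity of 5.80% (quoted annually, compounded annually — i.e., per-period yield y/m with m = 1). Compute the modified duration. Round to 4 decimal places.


Answer: Modified duration = 4.4630

Derivation:
Coupon per period c = face * coupon_rate / m = 2.700000
Periods per year m = 1; per-period yield y/m = 0.058000
Number of cashflows N = 5
Cashflows (t years, CF_t, discount factor 1/(1+y/m)^(m*t), PV):
  t = 1.0000: CF_t = 2.700000, DF = 0.945180, PV = 2.551985
  t = 2.0000: CF_t = 2.700000, DF = 0.893364, PV = 2.412084
  t = 3.0000: CF_t = 2.700000, DF = 0.844390, PV = 2.279853
  t = 4.0000: CF_t = 2.700000, DF = 0.798100, PV = 2.154870
  t = 5.0000: CF_t = 102.700000, DF = 0.754348, PV = 77.471525
Price P = sum_t PV_t = 86.870317
First compute Macaulay numerator sum_t t * PV_t:
  t * PV_t at t = 1.0000: 2.551985
  t * PV_t at t = 2.0000: 4.824168
  t * PV_t at t = 3.0000: 6.839558
  t * PV_t at t = 4.0000: 8.619480
  t * PV_t at t = 5.0000: 387.357625
Macaulay duration D = 410.192816 / 86.870317 = 4.721898
Modified duration = D / (1 + y/m) = 4.721898 / (1 + 0.058000) = 4.463042


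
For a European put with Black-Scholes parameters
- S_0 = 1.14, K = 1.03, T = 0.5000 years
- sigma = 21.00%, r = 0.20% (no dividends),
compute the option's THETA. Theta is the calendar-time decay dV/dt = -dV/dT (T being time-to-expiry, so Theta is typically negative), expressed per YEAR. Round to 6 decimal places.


Answer: Theta = -0.049874

Derivation:
d1 = 0.7643114515; d2 = 0.6158190275
phi(d1) = 0.2978919236; exp(-qT) = 1.0000000000; exp(-rT) = 0.9990004998
Theta = -S*exp(-qT)*phi(d1)*sigma/(2*sqrt(T)) + r*K*exp(-rT)*N(-d2) - q*S*exp(-qT)*N(-d1)
N(-d1) = 0.2223408314; N(-d2) = 0.2690069839; sqrt(T) = 0.7071067812
Term 1 = -1.1400 * 1.0000000000 * 0.2978919236 * 0.2100 / (2 * 0.7071067812) = -0.0504275510
Term 2 = 0.0020 * 1.0300 * 0.9990004998 * 0.2690069839 = 0.0005536005
Term 3 = 0 (no dividend yield, q = 0)
Theta = -0.0504275510 + (0.0005536005) + (0.0000000000) = -0.049874


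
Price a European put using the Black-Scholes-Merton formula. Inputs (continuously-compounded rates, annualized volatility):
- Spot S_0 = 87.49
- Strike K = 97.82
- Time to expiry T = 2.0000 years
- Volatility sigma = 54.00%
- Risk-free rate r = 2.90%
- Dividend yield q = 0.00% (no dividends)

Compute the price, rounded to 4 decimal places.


d1 = (ln(S/K) + (r - q + 0.5*sigma^2) * T) / (sigma * sqrt(T)) = 0.31164480
d2 = d1 - sigma * sqrt(T) = -0.45203052
exp(-rT) = 0.94364995; exp(-qT) = 1.00000000
P = K * exp(-rT) * N(-d2) - S_0 * exp(-qT) * N(-d1)
N(-d1) = 0.37765524; N(-d2) = 0.67437650
P = 97.8200 * 0.94364995 * 0.67437650 - 87.4900 * 1.00000000 * 0.37765524 = 29.2092

Answer: Price = 29.2092


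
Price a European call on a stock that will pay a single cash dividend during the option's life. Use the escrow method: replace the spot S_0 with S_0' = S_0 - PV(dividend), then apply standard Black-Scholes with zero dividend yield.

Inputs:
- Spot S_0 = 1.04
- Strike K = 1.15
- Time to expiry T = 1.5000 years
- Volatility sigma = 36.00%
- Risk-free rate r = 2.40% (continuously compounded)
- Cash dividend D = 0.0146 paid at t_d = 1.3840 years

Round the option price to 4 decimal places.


Answer: Price = 0.1474

Derivation:
PV(D) = D * exp(-r * t_d) = 0.0146 * 0.96732959 = 0.01412301
S_0' = S_0 - PV(D) = 1.0400 - 0.01412301 = 1.02587699
d1 = (ln(S_0'/K) + (r + sigma^2/2)*T) / (sigma*sqrt(T)) = 0.04306090
d2 = d1 - sigma*sqrt(T) = -0.39784725
exp(-rT) = 0.96464029
N(d1) = 0.51717351; N(d2) = 0.34537139
C = S_0' * N(d1) - K * exp(-rT) * N(d2) = 1.02587699 * 0.51717351 - 1.1500 * 0.96464029 * 0.34537139 = 0.1474


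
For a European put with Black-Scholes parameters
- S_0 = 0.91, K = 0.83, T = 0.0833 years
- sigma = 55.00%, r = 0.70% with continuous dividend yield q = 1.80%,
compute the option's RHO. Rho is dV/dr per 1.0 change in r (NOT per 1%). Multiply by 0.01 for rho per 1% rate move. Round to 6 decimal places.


Answer: Rho = -0.021452

Derivation:
d1 = 0.6532821397; d2 = 0.4945425731
phi(d1) = 0.3222823320; exp(-qT) = 0.9985017235; exp(-rT) = 0.9994170700
N(-d2) = 0.3104615238
Rho = -K*T*exp(-rT)*N(-d2) = -0.8300 * 0.0833 * 0.9994170700 * 0.3104615238 = -0.021452


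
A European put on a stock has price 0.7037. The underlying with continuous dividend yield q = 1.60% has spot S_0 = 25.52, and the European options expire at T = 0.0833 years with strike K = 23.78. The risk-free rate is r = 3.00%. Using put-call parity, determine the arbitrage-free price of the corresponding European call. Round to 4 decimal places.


Answer: Call price = 2.4691

Derivation:
Put-call parity: C - P = S_0 * exp(-qT) - K * exp(-rT).
S_0 * exp(-qT) = 25.5200 * 0.99866809 = 25.48600960
K * exp(-rT) = 23.7800 * 0.99750412 = 23.72064797
C = P + S*exp(-qT) - K*exp(-rT)
C = 0.7037 + 25.48600960 - 23.72064797 = 2.4691


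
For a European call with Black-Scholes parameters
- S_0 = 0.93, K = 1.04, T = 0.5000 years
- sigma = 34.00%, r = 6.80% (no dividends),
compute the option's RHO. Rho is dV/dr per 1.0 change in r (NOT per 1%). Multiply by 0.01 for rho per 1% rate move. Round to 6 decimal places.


d1 = -0.2033614395; d2 = -0.4437777451
phi(d1) = 0.3907776813; exp(-qT) = 1.0000000000; exp(-rT) = 0.9665715046
N(d2) = 0.3286016400
Rho = K*T*exp(-rT)*N(d2) = 1.0400 * 0.5000 * 0.9665715046 * 0.3286016400 = 0.165161

Answer: Rho = 0.165161


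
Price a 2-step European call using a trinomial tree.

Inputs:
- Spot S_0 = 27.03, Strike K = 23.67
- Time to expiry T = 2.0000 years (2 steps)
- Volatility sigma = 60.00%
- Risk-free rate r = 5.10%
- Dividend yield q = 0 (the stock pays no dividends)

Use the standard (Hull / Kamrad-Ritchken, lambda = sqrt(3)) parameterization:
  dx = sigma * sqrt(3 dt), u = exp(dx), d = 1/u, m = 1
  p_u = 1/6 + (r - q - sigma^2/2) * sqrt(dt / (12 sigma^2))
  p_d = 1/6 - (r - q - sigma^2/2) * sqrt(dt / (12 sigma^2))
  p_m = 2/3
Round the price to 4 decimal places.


Answer: Price = V(0,0) = 10.0372

Derivation:
dt = T/N = 1.000000; dx = sigma*sqrt(3*dt) = 1.039230
u = exp(dx) = 2.827041; d = 1/u = 0.353727
p_u = 0.104602, p_m = 0.666667, p_d = 0.228732
Discount per step: exp(-r*dt) = 0.950279
Stock lattice S(k, j) with j the centered position index:
  k=0: S(0,+0) = 27.0300
  k=1: S(1,-1) = 9.5612; S(1,+0) = 27.0300; S(1,+1) = 76.4149
  k=2: S(2,-2) = 3.3821; S(2,-1) = 9.5612; S(2,+0) = 27.0300; S(2,+1) = 76.4149; S(2,+2) = 216.0281
Terminal payoffs V(N, j) = max(S_T - K, 0):
  V(2,-2) = 0.000000; V(2,-1) = 0.000000; V(2,+0) = 3.360000; V(2,+1) = 52.744911; V(2,+2) = 192.358065
Backward induction: V(k, j) = exp(-r*dt) * [p_u * V(k+1, j+1) + p_m * V(k+1, j) + p_d * V(k+1, j-1)]
  V(1,-1) = exp(-r*dt) * [p_u*3.360000 + p_m*0.000000 + p_d*0.000000] = 0.333986
  V(1,+0) = exp(-r*dt) * [p_u*52.744911 + p_m*3.360000 + p_d*0.000000] = 7.371499
  V(1,+1) = exp(-r*dt) * [p_u*192.358065 + p_m*52.744911 + p_d*3.360000] = 53.265740
  V(0,+0) = exp(-r*dt) * [p_u*53.265740 + p_m*7.371499 + p_d*0.333986] = 10.037226


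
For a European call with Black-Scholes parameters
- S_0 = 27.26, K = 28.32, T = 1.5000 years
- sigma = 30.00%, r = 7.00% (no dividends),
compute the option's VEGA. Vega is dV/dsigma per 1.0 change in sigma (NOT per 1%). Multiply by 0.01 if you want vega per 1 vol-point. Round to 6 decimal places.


d1 = 0.3656602573; d2 = -0.0017632041
phi(d1) = 0.3731434887; exp(-qT) = 1.0000000000; exp(-rT) = 0.9003245226
Vega = S * exp(-qT) * phi(d1) * sqrt(T) = 27.2600 * 1.0000000000 * 0.3731434887 * 1.2247448714 = 12.457972

Answer: Vega = 12.457972


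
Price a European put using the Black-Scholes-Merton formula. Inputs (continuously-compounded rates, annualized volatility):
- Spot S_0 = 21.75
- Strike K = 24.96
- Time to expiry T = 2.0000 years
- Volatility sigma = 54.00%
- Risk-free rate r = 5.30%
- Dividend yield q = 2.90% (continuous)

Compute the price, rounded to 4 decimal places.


d1 = (ln(S/K) + (r - q + 0.5*sigma^2) * T) / (sigma * sqrt(T)) = 0.26443072
d2 = d1 - sigma * sqrt(T) = -0.49924461
exp(-rT) = 0.89942465; exp(-qT) = 0.94364995
P = K * exp(-rT) * N(-d2) - S_0 * exp(-qT) * N(-d1)
N(-d1) = 0.39572402; N(-d2) = 0.69119646
P = 24.9600 * 0.89942465 * 0.69119646 - 21.7500 * 0.94364995 * 0.39572402 = 7.3951

Answer: Price = 7.3951


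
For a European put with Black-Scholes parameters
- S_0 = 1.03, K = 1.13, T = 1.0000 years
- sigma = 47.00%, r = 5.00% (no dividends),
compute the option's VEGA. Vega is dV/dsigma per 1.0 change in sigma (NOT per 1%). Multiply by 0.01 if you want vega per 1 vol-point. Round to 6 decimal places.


d1 = 0.1442365309; d2 = -0.3257634691
phi(d1) = 0.3948139563; exp(-qT) = 1.0000000000; exp(-rT) = 0.9512294245
Vega = S * exp(-qT) * phi(d1) * sqrt(T) = 1.0300 * 1.0000000000 * 0.3948139563 * 1.0000000000 = 0.406658

Answer: Vega = 0.406658


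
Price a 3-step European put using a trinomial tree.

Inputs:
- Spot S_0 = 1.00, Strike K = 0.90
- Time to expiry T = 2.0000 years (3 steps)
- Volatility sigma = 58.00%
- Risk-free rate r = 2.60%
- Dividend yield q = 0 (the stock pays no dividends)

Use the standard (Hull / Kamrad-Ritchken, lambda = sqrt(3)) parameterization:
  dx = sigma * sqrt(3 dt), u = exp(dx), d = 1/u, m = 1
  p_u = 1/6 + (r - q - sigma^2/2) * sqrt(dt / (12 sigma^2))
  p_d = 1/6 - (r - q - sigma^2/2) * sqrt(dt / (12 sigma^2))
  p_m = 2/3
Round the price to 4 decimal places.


Answer: Price = V(0,0) = 0.2141

Derivation:
dt = T/N = 0.666667; dx = sigma*sqrt(3*dt) = 0.820244
u = exp(dx) = 2.271054; d = 1/u = 0.440324
p_u = 0.108879, p_m = 0.666667, p_d = 0.224454
Discount per step: exp(-r*dt) = 0.982816
Stock lattice S(k, j) with j the centered position index:
  k=0: S(0,+0) = 1.0000
  k=1: S(1,-1) = 0.4403; S(1,+0) = 1.0000; S(1,+1) = 2.2711
  k=2: S(2,-2) = 0.1939; S(2,-1) = 0.4403; S(2,+0) = 1.0000; S(2,+1) = 2.2711; S(2,+2) = 5.1577
  k=3: S(3,-3) = 0.0854; S(3,-2) = 0.1939; S(3,-1) = 0.4403; S(3,+0) = 1.0000; S(3,+1) = 2.2711; S(3,+2) = 5.1577; S(3,+3) = 11.7134
Terminal payoffs V(N, j) = max(K - S_T, 0):
  V(3,-3) = 0.814628; V(3,-2) = 0.706115; V(3,-1) = 0.459676; V(3,+0) = 0.000000; V(3,+1) = 0.000000; V(3,+2) = 0.000000; V(3,+3) = 0.000000
Backward induction: V(k, j) = exp(-r*dt) * [p_u * V(k+1, j+1) + p_m * V(k+1, j) + p_d * V(k+1, j-1)]
  V(2,-2) = exp(-r*dt) * [p_u*0.459676 + p_m*0.706115 + p_d*0.814628] = 0.691547
  V(2,-1) = exp(-r*dt) * [p_u*0.000000 + p_m*0.459676 + p_d*0.706115] = 0.456951
  V(2,+0) = exp(-r*dt) * [p_u*0.000000 + p_m*0.000000 + p_d*0.459676] = 0.101403
  V(2,+1) = exp(-r*dt) * [p_u*0.000000 + p_m*0.000000 + p_d*0.000000] = 0.000000
  V(2,+2) = exp(-r*dt) * [p_u*0.000000 + p_m*0.000000 + p_d*0.000000] = 0.000000
  V(1,-1) = exp(-r*dt) * [p_u*0.101403 + p_m*0.456951 + p_d*0.691547] = 0.462804
  V(1,+0) = exp(-r*dt) * [p_u*0.000000 + p_m*0.101403 + p_d*0.456951] = 0.167243
  V(1,+1) = exp(-r*dt) * [p_u*0.000000 + p_m*0.000000 + p_d*0.101403] = 0.022369
  V(0,+0) = exp(-r*dt) * [p_u*0.022369 + p_m*0.167243 + p_d*0.462804] = 0.214066


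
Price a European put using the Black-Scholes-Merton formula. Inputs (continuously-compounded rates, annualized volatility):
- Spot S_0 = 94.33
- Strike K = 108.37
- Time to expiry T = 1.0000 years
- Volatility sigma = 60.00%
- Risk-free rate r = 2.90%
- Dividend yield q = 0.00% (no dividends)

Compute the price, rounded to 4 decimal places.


Answer: Price = 29.3871

Derivation:
d1 = (ln(S/K) + (r - q + 0.5*sigma^2) * T) / (sigma * sqrt(T)) = 0.11707996
d2 = d1 - sigma * sqrt(T) = -0.48292004
exp(-rT) = 0.97141646; exp(-qT) = 1.00000000
P = K * exp(-rT) * N(-d2) - S_0 * exp(-qT) * N(-d1)
N(-d1) = 0.45339835; N(-d2) = 0.68542374
P = 108.3700 * 0.97141646 * 0.68542374 - 94.3300 * 1.00000000 * 0.45339835 = 29.3871


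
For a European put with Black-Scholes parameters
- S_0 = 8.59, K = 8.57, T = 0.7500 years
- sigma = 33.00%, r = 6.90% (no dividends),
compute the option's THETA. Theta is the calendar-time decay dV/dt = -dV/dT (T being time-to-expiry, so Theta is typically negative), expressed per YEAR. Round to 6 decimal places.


d1 = 0.3321286272; d2 = 0.0463402439
phi(d1) = 0.3775345295; exp(-qT) = 1.0000000000; exp(-rT) = 0.9495662287
Theta = -S*exp(-qT)*phi(d1)*sigma/(2*sqrt(T)) + r*K*exp(-rT)*N(-d2) - q*S*exp(-qT)*N(-d1)
N(-d1) = 0.3698960673; N(-d2) = 0.4815195319; sqrt(T) = 0.8660254038
Term 1 = -8.5900 * 1.0000000000 * 0.3775345295 * 0.3300 / (2 * 0.8660254038) = -0.6178786015
Term 2 = 0.0690 * 8.5700 * 0.9495662287 * 0.4815195319 = 0.2703765868
Term 3 = 0 (no dividend yield, q = 0)
Theta = -0.6178786015 + (0.2703765868) + (0.0000000000) = -0.347502

Answer: Theta = -0.347502


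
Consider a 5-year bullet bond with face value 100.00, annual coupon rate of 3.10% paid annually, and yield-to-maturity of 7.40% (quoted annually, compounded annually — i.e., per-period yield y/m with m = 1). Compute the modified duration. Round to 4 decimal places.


Coupon per period c = face * coupon_rate / m = 3.100000
Periods per year m = 1; per-period yield y/m = 0.074000
Number of cashflows N = 5
Cashflows (t years, CF_t, discount factor 1/(1+y/m)^(m*t), PV):
  t = 1.0000: CF_t = 3.100000, DF = 0.931099, PV = 2.886406
  t = 2.0000: CF_t = 3.100000, DF = 0.866945, PV = 2.687529
  t = 3.0000: CF_t = 3.100000, DF = 0.807211, PV = 2.502355
  t = 4.0000: CF_t = 3.100000, DF = 0.751593, PV = 2.329939
  t = 5.0000: CF_t = 103.100000, DF = 0.699808, PV = 72.150153
Price P = sum_t PV_t = 82.556382
First compute Macaulay numerator sum_t t * PV_t:
  t * PV_t at t = 1.0000: 2.886406
  t * PV_t at t = 2.0000: 5.375058
  t * PV_t at t = 3.0000: 7.507064
  t * PV_t at t = 4.0000: 9.319756
  t * PV_t at t = 5.0000: 360.750767
Macaulay duration D = 385.839050 / 82.556382 = 4.673643
Modified duration = D / (1 + y/m) = 4.673643 / (1 + 0.074000) = 4.351623

Answer: Modified duration = 4.3516


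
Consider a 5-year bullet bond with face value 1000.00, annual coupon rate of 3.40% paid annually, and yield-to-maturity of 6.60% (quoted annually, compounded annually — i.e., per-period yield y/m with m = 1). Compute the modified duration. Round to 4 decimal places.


Answer: Modified duration = 4.3662

Derivation:
Coupon per period c = face * coupon_rate / m = 34.000000
Periods per year m = 1; per-period yield y/m = 0.066000
Number of cashflows N = 5
Cashflows (t years, CF_t, discount factor 1/(1+y/m)^(m*t), PV):
  t = 1.0000: CF_t = 34.000000, DF = 0.938086, PV = 31.894934
  t = 2.0000: CF_t = 34.000000, DF = 0.880006, PV = 29.920201
  t = 3.0000: CF_t = 34.000000, DF = 0.825521, PV = 28.067731
  t = 4.0000: CF_t = 34.000000, DF = 0.774410, PV = 26.329954
  t = 5.0000: CF_t = 1034.000000, DF = 0.726464, PV = 751.163567
Price P = sum_t PV_t = 867.376387
First compute Macaulay numerator sum_t t * PV_t:
  t * PV_t at t = 1.0000: 31.894934
  t * PV_t at t = 2.0000: 59.840402
  t * PV_t at t = 3.0000: 84.203192
  t * PV_t at t = 4.0000: 105.319815
  t * PV_t at t = 5.0000: 3755.817833
Macaulay duration D = 4037.076177 / 867.376387 = 4.654353
Modified duration = D / (1 + y/m) = 4.654353 / (1 + 0.066000) = 4.366185


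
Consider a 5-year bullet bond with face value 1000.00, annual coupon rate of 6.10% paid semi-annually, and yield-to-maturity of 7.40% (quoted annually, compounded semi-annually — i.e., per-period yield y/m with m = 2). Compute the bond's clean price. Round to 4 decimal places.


Answer: Price = 946.4829

Derivation:
Coupon per period c = face * coupon_rate / m = 30.500000
Periods per year m = 2; per-period yield y/m = 0.037000
Number of cashflows N = 10
Cashflows (t years, CF_t, discount factor 1/(1+y/m)^(m*t), PV):
  t = 0.5000: CF_t = 30.500000, DF = 0.964320, PV = 29.411765
  t = 1.0000: CF_t = 30.500000, DF = 0.929913, PV = 28.362357
  t = 1.5000: CF_t = 30.500000, DF = 0.896734, PV = 27.350393
  t = 2.0000: CF_t = 30.500000, DF = 0.864739, PV = 26.374535
  t = 2.5000: CF_t = 30.500000, DF = 0.833885, PV = 25.433496
  t = 3.0000: CF_t = 30.500000, DF = 0.804132, PV = 24.526033
  t = 3.5000: CF_t = 30.500000, DF = 0.775441, PV = 23.650948
  t = 4.0000: CF_t = 30.500000, DF = 0.747773, PV = 22.807085
  t = 4.5000: CF_t = 30.500000, DF = 0.721093, PV = 21.993332
  t = 5.0000: CF_t = 1030.500000, DF = 0.695364, PV = 716.572987
Price P = sum_t PV_t = 946.482930


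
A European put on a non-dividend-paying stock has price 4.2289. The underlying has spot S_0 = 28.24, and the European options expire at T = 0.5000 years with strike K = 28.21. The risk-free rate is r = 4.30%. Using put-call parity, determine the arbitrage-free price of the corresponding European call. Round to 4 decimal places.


Put-call parity: C - P = S_0 * exp(-qT) - K * exp(-rT).
S_0 * exp(-qT) = 28.2400 * 1.00000000 = 28.24000000
K * exp(-rT) = 28.2100 * 0.97872948 = 27.60995856
C = P + S*exp(-qT) - K*exp(-rT)
C = 4.2289 + 28.24000000 - 27.60995856 = 4.8589

Answer: Call price = 4.8589


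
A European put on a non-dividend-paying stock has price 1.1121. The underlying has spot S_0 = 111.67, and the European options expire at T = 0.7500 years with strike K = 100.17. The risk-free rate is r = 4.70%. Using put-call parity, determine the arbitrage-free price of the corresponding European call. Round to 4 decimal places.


Answer: Call price = 16.0816

Derivation:
Put-call parity: C - P = S_0 * exp(-qT) - K * exp(-rT).
S_0 * exp(-qT) = 111.6700 * 1.00000000 = 111.67000000
K * exp(-rT) = 100.1700 * 0.96536405 = 96.70051640
C = P + S*exp(-qT) - K*exp(-rT)
C = 1.1121 + 111.67000000 - 96.70051640 = 16.0816


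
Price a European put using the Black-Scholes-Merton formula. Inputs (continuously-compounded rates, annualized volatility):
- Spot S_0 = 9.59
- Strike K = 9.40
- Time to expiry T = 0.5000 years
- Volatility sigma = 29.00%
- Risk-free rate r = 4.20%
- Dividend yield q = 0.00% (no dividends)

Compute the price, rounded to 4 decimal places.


d1 = (ln(S/K) + (r - q + 0.5*sigma^2) * T) / (sigma * sqrt(T)) = 0.30252564
d2 = d1 - sigma * sqrt(T) = 0.09746467
exp(-rT) = 0.97921896; exp(-qT) = 1.00000000
P = K * exp(-rT) * N(-d2) - S_0 * exp(-qT) * N(-d1)
N(-d1) = 0.38112570; N(-d2) = 0.46117869
P = 9.4000 * 0.97921896 * 0.46117869 - 9.5900 * 1.00000000 * 0.38112570 = 0.5900

Answer: Price = 0.5900


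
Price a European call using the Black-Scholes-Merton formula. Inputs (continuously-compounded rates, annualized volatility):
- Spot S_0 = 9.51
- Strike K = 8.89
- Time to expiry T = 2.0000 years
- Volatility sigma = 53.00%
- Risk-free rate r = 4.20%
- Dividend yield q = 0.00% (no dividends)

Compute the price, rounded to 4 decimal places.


d1 = (ln(S/K) + (r - q + 0.5*sigma^2) * T) / (sigma * sqrt(T)) = 0.57678143
d2 = d1 - sigma * sqrt(T) = -0.17275175
exp(-rT) = 0.91943126; exp(-qT) = 1.00000000
C = S_0 * exp(-qT) * N(d1) - K * exp(-rT) * N(d2)
N(d1) = 0.71795644; N(d2) = 0.43142328
C = 9.5100 * 1.00000000 * 0.71795644 - 8.8900 * 0.91943126 * 0.43142328 = 3.3014

Answer: Price = 3.3014


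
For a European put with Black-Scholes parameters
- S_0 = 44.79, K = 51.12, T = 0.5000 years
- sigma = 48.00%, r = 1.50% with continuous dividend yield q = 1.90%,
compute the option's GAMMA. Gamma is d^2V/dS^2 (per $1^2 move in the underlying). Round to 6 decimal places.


Answer: Gamma = 0.025341

Derivation:
d1 = -0.2256581322; d2 = -0.5650693872
phi(d1) = 0.3889131094; exp(-qT) = 0.9905449824; exp(-rT) = 0.9925280548
Gamma = exp(-qT) * phi(d1) / (S * sigma * sqrt(T)) = 0.9905449824 * 0.3889131094 / (44.7900 * 0.4800 * 0.7071067812) = 0.025341


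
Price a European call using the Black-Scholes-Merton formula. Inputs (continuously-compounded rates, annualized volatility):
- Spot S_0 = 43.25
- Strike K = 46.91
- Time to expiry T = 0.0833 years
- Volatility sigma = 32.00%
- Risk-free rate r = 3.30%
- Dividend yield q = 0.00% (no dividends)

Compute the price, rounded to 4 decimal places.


Answer: Price = 0.4567

Derivation:
d1 = (ln(S/K) + (r - q + 0.5*sigma^2) * T) / (sigma * sqrt(T)) = -0.80361341
d2 = d1 - sigma * sqrt(T) = -0.89597098
exp(-rT) = 0.99725487; exp(-qT) = 1.00000000
C = S_0 * exp(-qT) * N(d1) - K * exp(-rT) * N(d2)
N(d1) = 0.21081014; N(d2) = 0.18513413
C = 43.2500 * 1.00000000 * 0.21081014 - 46.9100 * 0.99725487 * 0.18513413 = 0.4567


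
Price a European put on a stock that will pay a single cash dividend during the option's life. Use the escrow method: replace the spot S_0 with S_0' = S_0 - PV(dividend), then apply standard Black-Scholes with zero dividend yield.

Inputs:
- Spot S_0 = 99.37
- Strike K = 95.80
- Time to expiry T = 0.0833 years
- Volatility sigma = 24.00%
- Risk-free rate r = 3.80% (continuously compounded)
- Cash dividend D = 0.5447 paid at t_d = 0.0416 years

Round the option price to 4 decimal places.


Answer: Price = 1.3417

Derivation:
PV(D) = D * exp(-r * t_d) = 0.5447 * 0.99842045 = 0.54383962
S_0' = S_0 - PV(D) = 99.3700 - 0.54383962 = 98.82616038
d1 = (ln(S_0'/K) + (r + sigma^2/2)*T) / (sigma*sqrt(T)) = 0.52930666
d2 = d1 - sigma*sqrt(T) = 0.46003848
exp(-rT) = 0.99683960
N(-d1) = 0.29829637; N(-d2) = 0.32274430
P = K * exp(-rT) * N(-d2) - S_0' * N(-d1) = 95.8000 * 0.99683960 * 0.32274430 - 98.82616038 * 0.29829637 = 1.3417


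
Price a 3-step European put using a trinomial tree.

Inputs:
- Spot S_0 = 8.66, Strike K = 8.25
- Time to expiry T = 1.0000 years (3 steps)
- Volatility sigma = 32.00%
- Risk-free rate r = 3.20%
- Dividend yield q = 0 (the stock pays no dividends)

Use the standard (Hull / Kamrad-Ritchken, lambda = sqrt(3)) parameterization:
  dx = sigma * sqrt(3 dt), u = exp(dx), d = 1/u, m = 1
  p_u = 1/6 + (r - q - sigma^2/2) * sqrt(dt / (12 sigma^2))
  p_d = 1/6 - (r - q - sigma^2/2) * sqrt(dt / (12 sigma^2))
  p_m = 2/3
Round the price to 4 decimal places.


dt = T/N = 0.333333; dx = sigma*sqrt(3*dt) = 0.320000
u = exp(dx) = 1.377128; d = 1/u = 0.726149
p_u = 0.156667, p_m = 0.666667, p_d = 0.176667
Discount per step: exp(-r*dt) = 0.989390
Stock lattice S(k, j) with j the centered position index:
  k=0: S(0,+0) = 8.6600
  k=1: S(1,-1) = 6.2885; S(1,+0) = 8.6600; S(1,+1) = 11.9259
  k=2: S(2,-2) = 4.5664; S(2,-1) = 6.2885; S(2,+0) = 8.6600; S(2,+1) = 11.9259; S(2,+2) = 16.4235
  k=3: S(3,-3) = 3.3159; S(3,-2) = 4.5664; S(3,-1) = 6.2885; S(3,+0) = 8.6600; S(3,+1) = 11.9259; S(3,+2) = 16.4235; S(3,+3) = 22.6173
Terminal payoffs V(N, j) = max(K - S_T, 0):
  V(3,-3) = 4.934148; V(3,-2) = 3.683648; V(3,-1) = 1.961549; V(3,+0) = 0.000000; V(3,+1) = 0.000000; V(3,+2) = 0.000000; V(3,+3) = 0.000000
Backward induction: V(k, j) = exp(-r*dt) * [p_u * V(k+1, j+1) + p_m * V(k+1, j) + p_d * V(k+1, j-1)]
  V(2,-2) = exp(-r*dt) * [p_u*1.961549 + p_m*3.683648 + p_d*4.934148] = 3.596209
  V(2,-1) = exp(-r*dt) * [p_u*0.000000 + p_m*1.961549 + p_d*3.683648] = 1.937698
  V(2,+0) = exp(-r*dt) * [p_u*0.000000 + p_m*0.000000 + p_d*1.961549] = 0.342864
  V(2,+1) = exp(-r*dt) * [p_u*0.000000 + p_m*0.000000 + p_d*0.000000] = 0.000000
  V(2,+2) = exp(-r*dt) * [p_u*0.000000 + p_m*0.000000 + p_d*0.000000] = 0.000000
  V(1,-1) = exp(-r*dt) * [p_u*0.342864 + p_m*1.937698 + p_d*3.596209] = 1.959827
  V(1,+0) = exp(-r*dt) * [p_u*0.000000 + p_m*0.342864 + p_d*1.937698] = 0.564845
  V(1,+1) = exp(-r*dt) * [p_u*0.000000 + p_m*0.000000 + p_d*0.342864] = 0.059930
  V(0,+0) = exp(-r*dt) * [p_u*0.059930 + p_m*0.564845 + p_d*1.959827] = 0.724420

Answer: Price = V(0,0) = 0.7244
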